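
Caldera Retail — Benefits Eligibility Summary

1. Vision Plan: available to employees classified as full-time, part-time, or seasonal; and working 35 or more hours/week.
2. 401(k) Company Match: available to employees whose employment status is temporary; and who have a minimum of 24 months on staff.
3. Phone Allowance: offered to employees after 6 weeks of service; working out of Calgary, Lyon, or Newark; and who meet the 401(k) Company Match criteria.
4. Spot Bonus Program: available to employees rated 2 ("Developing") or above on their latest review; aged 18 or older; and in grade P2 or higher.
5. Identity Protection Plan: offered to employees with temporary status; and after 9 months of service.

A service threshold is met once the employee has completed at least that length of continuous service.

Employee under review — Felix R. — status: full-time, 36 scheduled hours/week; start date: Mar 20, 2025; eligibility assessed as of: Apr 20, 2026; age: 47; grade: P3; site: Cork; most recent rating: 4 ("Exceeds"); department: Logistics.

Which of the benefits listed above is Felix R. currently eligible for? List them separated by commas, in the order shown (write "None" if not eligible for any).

Service from Mar 20, 2025 to Apr 20, 2026: 396 days.
Vision Plan — status full-time ✓; 36 hrs/wk ≥ 35 ✓ → eligible.
401(k) Company Match — status full-time ✗ (requires temporary) → not eligible.
Phone Allowance — service 396 days ≥ 6 weeks (≈42 days) ✓; site Cork ✗ (not Calgary, Lyon, or Newark) → not eligible.
Spot Bonus Program — rating 4 ≥ 2 ✓; age 47 ≥ 18 ✓; grade P3 ≥ P2 ✓ → eligible.
Identity Protection Plan — status full-time ✗ (requires temporary) → not eligible.

Vision Plan, Spot Bonus Program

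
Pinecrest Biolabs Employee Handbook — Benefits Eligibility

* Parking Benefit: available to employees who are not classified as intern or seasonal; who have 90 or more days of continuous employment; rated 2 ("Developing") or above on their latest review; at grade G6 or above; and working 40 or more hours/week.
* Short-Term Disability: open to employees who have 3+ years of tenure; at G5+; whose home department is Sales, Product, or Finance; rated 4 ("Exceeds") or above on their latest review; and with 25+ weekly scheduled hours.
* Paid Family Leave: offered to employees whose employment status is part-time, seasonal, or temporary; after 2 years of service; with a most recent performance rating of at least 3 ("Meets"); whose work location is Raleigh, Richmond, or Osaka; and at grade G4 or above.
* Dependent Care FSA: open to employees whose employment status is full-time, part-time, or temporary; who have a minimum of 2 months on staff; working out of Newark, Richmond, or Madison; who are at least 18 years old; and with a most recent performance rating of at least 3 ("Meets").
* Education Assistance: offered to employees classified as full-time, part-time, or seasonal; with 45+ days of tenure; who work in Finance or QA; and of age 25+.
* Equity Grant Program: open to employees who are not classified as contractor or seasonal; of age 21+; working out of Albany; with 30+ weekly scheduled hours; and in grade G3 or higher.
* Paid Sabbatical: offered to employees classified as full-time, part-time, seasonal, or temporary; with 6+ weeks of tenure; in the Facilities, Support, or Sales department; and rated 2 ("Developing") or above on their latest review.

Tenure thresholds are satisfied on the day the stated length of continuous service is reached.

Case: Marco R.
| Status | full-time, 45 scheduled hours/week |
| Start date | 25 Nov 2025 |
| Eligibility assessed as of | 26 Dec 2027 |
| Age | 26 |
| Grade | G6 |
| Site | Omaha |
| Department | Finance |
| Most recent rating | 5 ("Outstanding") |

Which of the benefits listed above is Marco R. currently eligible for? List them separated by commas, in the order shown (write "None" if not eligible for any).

Service from 25 Nov 2025 to 26 Dec 2027: 761 days.
Parking Benefit — status full-time ✓ (not excluded); service 761 days ≥ 90 days ✓; rating 5 ≥ 2 ✓; grade G6 ≥ G6 ✓; 45 hrs/wk ≥ 40 ✓ → eligible.
Short-Term Disability — service 761 days < 3 years (≈1095 days) ✗ → not eligible.
Paid Family Leave — status full-time ✗ (requires part-time, seasonal, or temporary) → not eligible.
Dependent Care FSA — status full-time ✓; service 761 days ≥ 2 months (≈60 days) ✓; site Omaha ✗ (not Newark, Richmond, or Madison) → not eligible.
Education Assistance — status full-time ✓; service 761 days ≥ 45 days ✓; dept Finance ✓; age 26 ≥ 25 ✓ → eligible.
Equity Grant Program — status full-time ✓ (not excluded); age 26 ≥ 21 ✓; site Omaha ✗ (not Albany) → not eligible.
Paid Sabbatical — status full-time ✓; service 761 days ≥ 6 weeks (≈42 days) ✓; dept Finance ✗ → not eligible.

Parking Benefit, Education Assistance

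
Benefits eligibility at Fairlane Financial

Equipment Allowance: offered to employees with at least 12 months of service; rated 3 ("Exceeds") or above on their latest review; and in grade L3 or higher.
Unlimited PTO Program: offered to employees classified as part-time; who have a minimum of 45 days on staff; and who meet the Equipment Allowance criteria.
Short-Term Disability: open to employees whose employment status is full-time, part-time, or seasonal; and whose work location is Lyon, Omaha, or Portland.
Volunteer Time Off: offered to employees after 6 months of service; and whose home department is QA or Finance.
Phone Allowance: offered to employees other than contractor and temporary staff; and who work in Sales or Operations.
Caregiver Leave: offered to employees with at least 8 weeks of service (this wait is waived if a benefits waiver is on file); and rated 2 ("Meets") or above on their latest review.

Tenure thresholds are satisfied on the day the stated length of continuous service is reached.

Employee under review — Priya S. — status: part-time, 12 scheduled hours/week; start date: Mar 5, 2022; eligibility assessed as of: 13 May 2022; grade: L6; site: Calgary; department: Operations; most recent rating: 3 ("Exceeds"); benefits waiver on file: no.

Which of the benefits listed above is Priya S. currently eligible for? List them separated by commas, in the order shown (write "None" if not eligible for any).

Phone Allowance, Caregiver Leave

Service from Mar 5, 2022 to 13 May 2022: 69 days.
Equipment Allowance — service 69 days < 12 months (≈360 days) ✗ → not eligible.
Unlimited PTO Program — status part-time ✓; service 69 days ≥ 45 days ✓; not eligible for Equipment Allowance ✗ → not eligible.
Short-Term Disability — status part-time ✓; site Calgary ✗ (not Lyon, Omaha, or Portland) → not eligible.
Volunteer Time Off — service 69 days < 6 months (≈180 days) ✗ → not eligible.
Phone Allowance — status part-time ✓ (not excluded); dept Operations ✓ → eligible.
Caregiver Leave — no waiver, service 69 days ≥ 8 weeks (≈56 days) ✓; rating 3 ≥ 2 ✓ → eligible.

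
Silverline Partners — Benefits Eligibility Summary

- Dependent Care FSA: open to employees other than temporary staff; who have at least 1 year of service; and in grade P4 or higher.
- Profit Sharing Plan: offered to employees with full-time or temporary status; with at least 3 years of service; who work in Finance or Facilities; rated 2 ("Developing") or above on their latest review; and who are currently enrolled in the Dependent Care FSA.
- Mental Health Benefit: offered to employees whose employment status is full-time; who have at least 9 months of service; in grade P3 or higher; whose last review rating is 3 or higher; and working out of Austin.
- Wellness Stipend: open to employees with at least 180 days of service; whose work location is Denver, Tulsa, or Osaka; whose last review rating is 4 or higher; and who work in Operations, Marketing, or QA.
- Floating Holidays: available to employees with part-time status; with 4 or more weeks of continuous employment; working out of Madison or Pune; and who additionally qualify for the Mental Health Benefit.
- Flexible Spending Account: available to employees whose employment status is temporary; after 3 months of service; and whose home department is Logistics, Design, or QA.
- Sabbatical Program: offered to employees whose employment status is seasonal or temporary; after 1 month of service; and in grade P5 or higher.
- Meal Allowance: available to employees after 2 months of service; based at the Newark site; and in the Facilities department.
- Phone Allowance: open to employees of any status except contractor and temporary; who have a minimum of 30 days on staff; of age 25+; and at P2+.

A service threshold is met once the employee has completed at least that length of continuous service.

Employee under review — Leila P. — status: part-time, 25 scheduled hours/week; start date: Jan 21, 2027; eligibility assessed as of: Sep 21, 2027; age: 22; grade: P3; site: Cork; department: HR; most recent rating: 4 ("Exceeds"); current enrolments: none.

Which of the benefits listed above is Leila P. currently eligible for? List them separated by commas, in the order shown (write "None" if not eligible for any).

None

Service from Jan 21, 2027 to Sep 21, 2027: 243 days.
Dependent Care FSA — status part-time ✓ (not excluded); service 243 days < 1 year (≈365 days) ✗ → not eligible.
Profit Sharing Plan — status part-time ✗ (requires full-time or temporary) → not eligible.
Mental Health Benefit — status part-time ✗ (requires full-time) → not eligible.
Wellness Stipend — service 243 days ≥ 180 days ✓; site Cork ✗ (not Denver, Tulsa, or Osaka) → not eligible.
Floating Holidays — status part-time ✓; service 243 days ≥ 4 weeks (≈28 days) ✓; site Cork ✗ (not Madison or Pune) → not eligible.
Flexible Spending Account — status part-time ✗ (requires temporary) → not eligible.
Sabbatical Program — status part-time ✗ (requires seasonal or temporary) → not eligible.
Meal Allowance — service 243 days ≥ 2 months (≈60 days) ✓; site Cork ✗ (not Newark) → not eligible.
Phone Allowance — status part-time ✓ (not excluded); service 243 days ≥ 30 days ✓; age 22 < 25 ✗ → not eligible.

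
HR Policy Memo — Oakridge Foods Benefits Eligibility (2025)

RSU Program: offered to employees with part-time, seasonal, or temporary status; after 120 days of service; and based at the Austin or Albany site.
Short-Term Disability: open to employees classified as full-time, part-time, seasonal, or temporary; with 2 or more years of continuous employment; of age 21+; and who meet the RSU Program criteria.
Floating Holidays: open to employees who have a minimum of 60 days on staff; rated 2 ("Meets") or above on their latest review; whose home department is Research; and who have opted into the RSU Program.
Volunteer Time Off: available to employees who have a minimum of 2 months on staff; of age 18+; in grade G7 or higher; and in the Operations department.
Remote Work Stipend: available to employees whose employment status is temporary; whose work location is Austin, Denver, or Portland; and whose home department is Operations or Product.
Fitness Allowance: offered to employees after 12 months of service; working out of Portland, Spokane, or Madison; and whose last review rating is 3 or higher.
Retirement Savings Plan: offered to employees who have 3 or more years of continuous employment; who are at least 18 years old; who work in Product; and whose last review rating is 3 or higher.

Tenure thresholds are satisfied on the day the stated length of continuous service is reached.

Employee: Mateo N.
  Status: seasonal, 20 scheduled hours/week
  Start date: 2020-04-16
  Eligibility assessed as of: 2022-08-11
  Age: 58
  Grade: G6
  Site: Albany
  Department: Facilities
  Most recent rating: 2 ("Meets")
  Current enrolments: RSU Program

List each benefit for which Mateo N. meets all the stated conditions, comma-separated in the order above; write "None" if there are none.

RSU Program, Short-Term Disability

Service from 2020-04-16 to 2022-08-11: 847 days.
RSU Program — status seasonal ✓; service 847 days ≥ 120 days ✓; site Albany ✓ → eligible.
Short-Term Disability — status seasonal ✓; service 847 days ≥ 2 years (≈730 days) ✓; age 58 ≥ 21 ✓; eligible for RSU Program ✓ → eligible.
Floating Holidays — service 847 days ≥ 60 days ✓; rating 2 ≥ 2 ✓; dept Facilities ✗ → not eligible.
Volunteer Time Off — service 847 days ≥ 2 months (≈60 days) ✓; age 58 ≥ 18 ✓; grade G6 < G7 ✗ → not eligible.
Remote Work Stipend — status seasonal ✗ (requires temporary) → not eligible.
Fitness Allowance — service 847 days ≥ 12 months (≈360 days) ✓; site Albany ✗ (not Portland, Spokane, or Madison) → not eligible.
Retirement Savings Plan — service 847 days < 3 years (≈1095 days) ✗ → not eligible.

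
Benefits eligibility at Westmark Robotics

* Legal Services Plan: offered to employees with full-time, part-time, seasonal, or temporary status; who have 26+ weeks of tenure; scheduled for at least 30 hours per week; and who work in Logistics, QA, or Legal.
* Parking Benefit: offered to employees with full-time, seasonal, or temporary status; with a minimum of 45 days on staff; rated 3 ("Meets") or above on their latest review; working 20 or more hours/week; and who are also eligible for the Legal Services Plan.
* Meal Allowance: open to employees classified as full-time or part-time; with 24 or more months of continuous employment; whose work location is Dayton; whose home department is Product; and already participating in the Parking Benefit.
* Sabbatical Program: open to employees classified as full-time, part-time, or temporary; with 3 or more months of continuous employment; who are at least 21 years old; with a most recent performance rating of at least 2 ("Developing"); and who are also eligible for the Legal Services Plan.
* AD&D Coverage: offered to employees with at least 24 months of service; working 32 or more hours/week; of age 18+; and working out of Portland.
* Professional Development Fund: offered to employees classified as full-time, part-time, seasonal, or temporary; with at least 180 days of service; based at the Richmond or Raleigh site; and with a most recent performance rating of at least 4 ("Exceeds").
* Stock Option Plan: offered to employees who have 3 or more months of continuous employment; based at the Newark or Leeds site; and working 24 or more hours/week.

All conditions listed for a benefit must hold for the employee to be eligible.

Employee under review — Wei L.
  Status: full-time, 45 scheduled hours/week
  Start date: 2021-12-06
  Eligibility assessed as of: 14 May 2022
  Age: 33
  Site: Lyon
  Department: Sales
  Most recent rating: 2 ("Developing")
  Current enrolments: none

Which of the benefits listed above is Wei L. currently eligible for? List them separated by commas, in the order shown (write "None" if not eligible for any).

None

Service from 2021-12-06 to 14 May 2022: 159 days.
Legal Services Plan — status full-time ✓; service 159 days < 26 weeks (≈182 days) ✗ → not eligible.
Parking Benefit — status full-time ✓; service 159 days ≥ 45 days ✓; rating 2 < 3 ✗ → not eligible.
Meal Allowance — status full-time ✓; service 159 days < 24 months (≈720 days) ✗ → not eligible.
Sabbatical Program — status full-time ✓; service 159 days ≥ 3 months (≈90 days) ✓; age 33 ≥ 21 ✓; rating 2 ≥ 2 ✓; not eligible for Legal Services Plan ✗ → not eligible.
AD&D Coverage — service 159 days < 24 months (≈720 days) ✗ → not eligible.
Professional Development Fund — status full-time ✓; service 159 days < 180 days ✗ → not eligible.
Stock Option Plan — service 159 days ≥ 3 months (≈90 days) ✓; site Lyon ✗ (not Newark or Leeds) → not eligible.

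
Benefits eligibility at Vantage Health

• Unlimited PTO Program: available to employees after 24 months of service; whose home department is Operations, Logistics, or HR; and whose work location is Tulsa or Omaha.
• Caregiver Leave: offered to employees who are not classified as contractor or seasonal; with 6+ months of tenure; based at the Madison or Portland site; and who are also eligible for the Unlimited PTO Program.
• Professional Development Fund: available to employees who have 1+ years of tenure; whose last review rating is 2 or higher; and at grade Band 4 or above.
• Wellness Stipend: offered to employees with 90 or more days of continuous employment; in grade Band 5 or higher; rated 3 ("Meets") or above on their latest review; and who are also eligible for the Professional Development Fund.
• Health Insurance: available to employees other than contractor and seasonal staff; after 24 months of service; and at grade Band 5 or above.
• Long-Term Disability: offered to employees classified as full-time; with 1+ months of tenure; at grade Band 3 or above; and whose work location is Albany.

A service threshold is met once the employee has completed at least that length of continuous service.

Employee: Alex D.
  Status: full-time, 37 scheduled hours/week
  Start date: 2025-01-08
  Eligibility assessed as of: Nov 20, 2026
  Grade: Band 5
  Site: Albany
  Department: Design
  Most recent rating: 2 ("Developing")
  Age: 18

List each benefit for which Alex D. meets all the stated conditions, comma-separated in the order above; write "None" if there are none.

Professional Development Fund, Long-Term Disability

Service from 2025-01-08 to Nov 20, 2026: 681 days.
Unlimited PTO Program — service 681 days < 24 months (≈720 days) ✗ → not eligible.
Caregiver Leave — status full-time ✓ (not excluded); service 681 days ≥ 6 months (≈180 days) ✓; site Albany ✗ (not Madison or Portland) → not eligible.
Professional Development Fund — service 681 days ≥ 1 year (≈365 days) ✓; rating 2 ≥ 2 ✓; grade Band 5 ≥ Band 4 ✓ → eligible.
Wellness Stipend — service 681 days ≥ 90 days ✓; grade Band 5 ≥ Band 5 ✓; rating 2 < 3 ✗ → not eligible.
Health Insurance — status full-time ✓ (not excluded); service 681 days < 24 months (≈720 days) ✗ → not eligible.
Long-Term Disability — status full-time ✓; service 681 days ≥ 1 month (≈30 days) ✓; grade Band 5 ≥ Band 3 ✓; site Albany ✓ → eligible.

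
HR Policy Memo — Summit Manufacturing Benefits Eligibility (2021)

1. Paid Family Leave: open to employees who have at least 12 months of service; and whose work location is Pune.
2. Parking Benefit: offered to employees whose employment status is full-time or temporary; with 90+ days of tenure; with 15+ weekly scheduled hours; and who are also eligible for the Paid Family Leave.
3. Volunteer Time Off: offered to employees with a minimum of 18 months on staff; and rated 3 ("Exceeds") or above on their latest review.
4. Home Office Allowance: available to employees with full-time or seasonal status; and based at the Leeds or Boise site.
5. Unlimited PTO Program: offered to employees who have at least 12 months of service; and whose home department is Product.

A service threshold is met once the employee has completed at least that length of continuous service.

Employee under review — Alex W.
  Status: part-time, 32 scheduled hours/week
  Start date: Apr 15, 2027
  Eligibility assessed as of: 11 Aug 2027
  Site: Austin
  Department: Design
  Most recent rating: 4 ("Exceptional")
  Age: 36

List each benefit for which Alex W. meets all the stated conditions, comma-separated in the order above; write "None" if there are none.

None

Service from Apr 15, 2027 to 11 Aug 2027: 118 days.
Paid Family Leave — service 118 days < 12 months (≈360 days) ✗ → not eligible.
Parking Benefit — status part-time ✗ (requires full-time or temporary) → not eligible.
Volunteer Time Off — service 118 days < 18 months (≈540 days) ✗ → not eligible.
Home Office Allowance — status part-time ✗ (requires full-time or seasonal) → not eligible.
Unlimited PTO Program — service 118 days < 12 months (≈360 days) ✗ → not eligible.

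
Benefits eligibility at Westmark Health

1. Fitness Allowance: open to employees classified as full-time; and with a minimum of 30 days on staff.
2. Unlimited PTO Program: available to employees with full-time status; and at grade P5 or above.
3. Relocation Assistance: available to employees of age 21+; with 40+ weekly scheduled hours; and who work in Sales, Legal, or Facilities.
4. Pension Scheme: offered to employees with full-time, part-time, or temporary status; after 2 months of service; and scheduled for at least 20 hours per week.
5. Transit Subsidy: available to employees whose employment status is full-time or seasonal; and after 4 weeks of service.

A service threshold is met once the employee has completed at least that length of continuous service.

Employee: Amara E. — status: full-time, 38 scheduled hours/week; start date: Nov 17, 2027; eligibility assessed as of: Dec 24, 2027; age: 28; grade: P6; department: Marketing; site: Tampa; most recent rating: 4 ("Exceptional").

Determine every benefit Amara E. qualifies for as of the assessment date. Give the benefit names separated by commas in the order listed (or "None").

Service from Nov 17, 2027 to Dec 24, 2027: 37 days.
Fitness Allowance — status full-time ✓; service 37 days ≥ 30 days ✓ → eligible.
Unlimited PTO Program — status full-time ✓; grade P6 ≥ P5 ✓ → eligible.
Relocation Assistance — age 28 ≥ 21 ✓; 38 hrs/wk < 40 ✗ → not eligible.
Pension Scheme — status full-time ✓; service 37 days < 2 months (≈60 days) ✗ → not eligible.
Transit Subsidy — status full-time ✓; service 37 days ≥ 4 weeks (≈28 days) ✓ → eligible.

Fitness Allowance, Unlimited PTO Program, Transit Subsidy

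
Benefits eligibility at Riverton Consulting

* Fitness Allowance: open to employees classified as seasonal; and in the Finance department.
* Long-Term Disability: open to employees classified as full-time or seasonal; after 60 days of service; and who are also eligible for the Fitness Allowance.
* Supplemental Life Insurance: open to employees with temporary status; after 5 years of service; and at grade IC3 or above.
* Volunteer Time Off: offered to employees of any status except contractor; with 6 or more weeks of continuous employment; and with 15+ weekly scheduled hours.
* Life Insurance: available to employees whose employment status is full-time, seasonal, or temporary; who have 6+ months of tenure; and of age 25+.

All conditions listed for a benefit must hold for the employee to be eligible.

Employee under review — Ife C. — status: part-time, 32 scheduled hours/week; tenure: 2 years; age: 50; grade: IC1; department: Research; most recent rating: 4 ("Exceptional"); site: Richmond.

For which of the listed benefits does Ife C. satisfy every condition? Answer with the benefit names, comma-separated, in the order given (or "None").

Volunteer Time Off

Fitness Allowance — status part-time ✗ (requires seasonal) → not eligible.
Long-Term Disability — status part-time ✗ (requires full-time or seasonal) → not eligible.
Supplemental Life Insurance — status part-time ✗ (requires temporary) → not eligible.
Volunteer Time Off — status part-time ✓ (not excluded); service 2 years ≥ 6 weeks (≈42 days) ✓; 32 hrs/wk ≥ 15 ✓ → eligible.
Life Insurance — status part-time ✗ (requires full-time, seasonal, or temporary) → not eligible.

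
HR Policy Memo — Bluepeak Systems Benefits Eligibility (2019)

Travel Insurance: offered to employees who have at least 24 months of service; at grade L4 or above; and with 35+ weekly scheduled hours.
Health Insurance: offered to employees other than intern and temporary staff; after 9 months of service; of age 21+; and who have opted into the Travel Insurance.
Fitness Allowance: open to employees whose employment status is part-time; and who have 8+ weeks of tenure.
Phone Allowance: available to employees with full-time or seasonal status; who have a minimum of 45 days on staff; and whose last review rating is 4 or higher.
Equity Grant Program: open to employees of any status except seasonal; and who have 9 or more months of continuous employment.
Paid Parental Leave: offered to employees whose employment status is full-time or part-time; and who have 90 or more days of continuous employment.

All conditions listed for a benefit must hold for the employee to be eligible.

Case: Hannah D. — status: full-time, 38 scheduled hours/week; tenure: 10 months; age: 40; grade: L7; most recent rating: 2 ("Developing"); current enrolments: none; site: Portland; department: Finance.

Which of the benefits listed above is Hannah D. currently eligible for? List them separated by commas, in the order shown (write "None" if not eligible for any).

Equity Grant Program, Paid Parental Leave

Travel Insurance — service 10 months < 24 months ✗ → not eligible.
Health Insurance — status full-time ✓ (not excluded); service 10 months ≥ 9 months ✓; age 40 ≥ 21 ✓; not enrolled in Travel Insurance ✗ → not eligible.
Fitness Allowance — status full-time ✗ (requires part-time) → not eligible.
Phone Allowance — status full-time ✓; service 10 months ≥ 45 days ✓; rating 2 < 4 ✗ → not eligible.
Equity Grant Program — status full-time ✓ (not excluded); service 10 months ≥ 9 months ✓ → eligible.
Paid Parental Leave — status full-time ✓; service 10 months ≥ 90 days ✓ → eligible.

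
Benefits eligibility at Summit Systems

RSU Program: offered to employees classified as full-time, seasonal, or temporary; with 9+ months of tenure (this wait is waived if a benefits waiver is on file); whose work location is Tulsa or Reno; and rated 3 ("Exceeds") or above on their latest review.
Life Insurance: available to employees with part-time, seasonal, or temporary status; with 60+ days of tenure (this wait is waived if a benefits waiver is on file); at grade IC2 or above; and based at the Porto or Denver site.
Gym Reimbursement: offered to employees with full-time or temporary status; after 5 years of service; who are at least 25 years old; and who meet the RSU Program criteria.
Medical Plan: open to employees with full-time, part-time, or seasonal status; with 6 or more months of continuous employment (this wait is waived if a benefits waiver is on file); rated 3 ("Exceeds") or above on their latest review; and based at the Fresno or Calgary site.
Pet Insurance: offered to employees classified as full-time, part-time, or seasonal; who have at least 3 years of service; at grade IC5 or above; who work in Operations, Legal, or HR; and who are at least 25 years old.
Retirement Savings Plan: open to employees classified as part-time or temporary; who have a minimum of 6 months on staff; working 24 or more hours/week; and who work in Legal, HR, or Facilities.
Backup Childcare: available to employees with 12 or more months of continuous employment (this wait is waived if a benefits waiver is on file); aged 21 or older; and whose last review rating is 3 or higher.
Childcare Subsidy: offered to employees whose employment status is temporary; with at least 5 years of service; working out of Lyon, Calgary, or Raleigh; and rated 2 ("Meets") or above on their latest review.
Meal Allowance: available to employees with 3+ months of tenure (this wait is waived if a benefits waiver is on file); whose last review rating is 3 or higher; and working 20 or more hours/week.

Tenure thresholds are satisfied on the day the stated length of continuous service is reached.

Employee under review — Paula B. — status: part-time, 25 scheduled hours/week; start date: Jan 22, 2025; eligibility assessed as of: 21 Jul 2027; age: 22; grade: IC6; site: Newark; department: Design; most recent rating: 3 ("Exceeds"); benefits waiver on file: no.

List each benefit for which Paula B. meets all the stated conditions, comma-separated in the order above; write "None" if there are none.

Service from Jan 22, 2025 to 21 Jul 2027: 910 days.
RSU Program — status part-time ✗ (requires full-time, seasonal, or temporary) → not eligible.
Life Insurance — status part-time ✓; no waiver, service 910 days ≥ 60 days ✓; grade IC6 ≥ IC2 ✓; site Newark ✗ (not Porto or Denver) → not eligible.
Gym Reimbursement — status part-time ✗ (requires full-time or temporary) → not eligible.
Medical Plan — status part-time ✓; no waiver, service 910 days ≥ 6 months (≈180 days) ✓; rating 3 ≥ 3 ✓; site Newark ✗ (not Fresno or Calgary) → not eligible.
Pet Insurance — status part-time ✓; service 910 days < 3 years (≈1095 days) ✗ → not eligible.
Retirement Savings Plan — status part-time ✓; service 910 days ≥ 6 months (≈180 days) ✓; 25 hrs/wk ≥ 24 ✓; dept Design ✗ → not eligible.
Backup Childcare — no waiver, service 910 days ≥ 12 months (≈360 days) ✓; age 22 ≥ 21 ✓; rating 3 ≥ 3 ✓ → eligible.
Childcare Subsidy — status part-time ✗ (requires temporary) → not eligible.
Meal Allowance — no waiver, service 910 days ≥ 3 months (≈90 days) ✓; rating 3 ≥ 3 ✓; 25 hrs/wk ≥ 20 ✓ → eligible.

Backup Childcare, Meal Allowance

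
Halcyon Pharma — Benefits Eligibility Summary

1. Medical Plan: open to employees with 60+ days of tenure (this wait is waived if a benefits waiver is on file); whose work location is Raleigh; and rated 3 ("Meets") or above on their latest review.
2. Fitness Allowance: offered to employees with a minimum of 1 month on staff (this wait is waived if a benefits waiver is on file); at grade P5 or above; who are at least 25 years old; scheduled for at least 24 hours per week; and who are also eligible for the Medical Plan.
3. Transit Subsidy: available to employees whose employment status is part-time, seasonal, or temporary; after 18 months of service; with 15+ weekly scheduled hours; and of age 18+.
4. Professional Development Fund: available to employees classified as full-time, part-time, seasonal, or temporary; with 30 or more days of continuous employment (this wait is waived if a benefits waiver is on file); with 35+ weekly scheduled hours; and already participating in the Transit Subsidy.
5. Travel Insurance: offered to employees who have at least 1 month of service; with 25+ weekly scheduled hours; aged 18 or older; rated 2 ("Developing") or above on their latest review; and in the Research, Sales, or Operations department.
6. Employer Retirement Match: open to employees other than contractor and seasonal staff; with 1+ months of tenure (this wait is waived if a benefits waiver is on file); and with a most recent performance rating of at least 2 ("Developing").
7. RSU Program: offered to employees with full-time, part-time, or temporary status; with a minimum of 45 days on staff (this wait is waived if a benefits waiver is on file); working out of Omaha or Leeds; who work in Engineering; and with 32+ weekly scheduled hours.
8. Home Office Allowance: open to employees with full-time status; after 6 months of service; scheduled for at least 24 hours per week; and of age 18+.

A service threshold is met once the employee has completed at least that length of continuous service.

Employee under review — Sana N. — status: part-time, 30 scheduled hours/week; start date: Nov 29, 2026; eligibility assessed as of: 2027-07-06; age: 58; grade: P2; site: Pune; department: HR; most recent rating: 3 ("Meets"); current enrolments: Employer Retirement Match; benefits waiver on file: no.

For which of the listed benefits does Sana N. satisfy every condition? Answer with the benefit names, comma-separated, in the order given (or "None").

Service from Nov 29, 2026 to 2027-07-06: 219 days.
Medical Plan — no waiver, service 219 days ≥ 60 days ✓; site Pune ✗ (not Raleigh) → not eligible.
Fitness Allowance — no waiver, service 219 days ≥ 1 month (≈30 days) ✓; grade P2 < P5 ✗ → not eligible.
Transit Subsidy — status part-time ✓; service 219 days < 18 months (≈540 days) ✗ → not eligible.
Professional Development Fund — status part-time ✓; no waiver, service 219 days ≥ 30 days ✓; 30 hrs/wk < 35 ✗ → not eligible.
Travel Insurance — service 219 days ≥ 1 month (≈30 days) ✓; 30 hrs/wk ≥ 25 ✓; age 58 ≥ 18 ✓; rating 3 ≥ 2 ✓; dept HR ✗ → not eligible.
Employer Retirement Match — status part-time ✓ (not excluded); no waiver, service 219 days ≥ 1 month (≈30 days) ✓; rating 3 ≥ 2 ✓ → eligible.
RSU Program — status part-time ✓; no waiver, service 219 days ≥ 45 days ✓; site Pune ✗ (not Omaha or Leeds) → not eligible.
Home Office Allowance — status part-time ✗ (requires full-time) → not eligible.

Employer Retirement Match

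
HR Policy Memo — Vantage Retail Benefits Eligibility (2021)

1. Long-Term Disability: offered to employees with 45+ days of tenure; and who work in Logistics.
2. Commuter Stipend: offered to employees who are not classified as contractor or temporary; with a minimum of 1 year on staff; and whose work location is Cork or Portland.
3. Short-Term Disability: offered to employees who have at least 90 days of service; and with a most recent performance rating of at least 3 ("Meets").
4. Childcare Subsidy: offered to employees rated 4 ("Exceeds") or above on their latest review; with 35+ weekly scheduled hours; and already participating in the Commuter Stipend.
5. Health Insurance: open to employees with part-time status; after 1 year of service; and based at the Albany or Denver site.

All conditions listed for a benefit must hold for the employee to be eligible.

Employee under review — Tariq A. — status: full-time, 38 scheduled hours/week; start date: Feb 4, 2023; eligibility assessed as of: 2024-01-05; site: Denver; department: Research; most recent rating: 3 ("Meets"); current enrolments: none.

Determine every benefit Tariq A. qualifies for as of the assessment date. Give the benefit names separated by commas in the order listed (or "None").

Service from Feb 4, 2023 to 2024-01-05: 335 days.
Long-Term Disability — service 335 days ≥ 45 days ✓; dept Research ✗ → not eligible.
Commuter Stipend — status full-time ✓ (not excluded); service 335 days < 1 year (≈365 days) ✗ → not eligible.
Short-Term Disability — service 335 days ≥ 90 days ✓; rating 3 ≥ 3 ✓ → eligible.
Childcare Subsidy — rating 3 < 4 ✗ → not eligible.
Health Insurance — status full-time ✗ (requires part-time) → not eligible.

Short-Term Disability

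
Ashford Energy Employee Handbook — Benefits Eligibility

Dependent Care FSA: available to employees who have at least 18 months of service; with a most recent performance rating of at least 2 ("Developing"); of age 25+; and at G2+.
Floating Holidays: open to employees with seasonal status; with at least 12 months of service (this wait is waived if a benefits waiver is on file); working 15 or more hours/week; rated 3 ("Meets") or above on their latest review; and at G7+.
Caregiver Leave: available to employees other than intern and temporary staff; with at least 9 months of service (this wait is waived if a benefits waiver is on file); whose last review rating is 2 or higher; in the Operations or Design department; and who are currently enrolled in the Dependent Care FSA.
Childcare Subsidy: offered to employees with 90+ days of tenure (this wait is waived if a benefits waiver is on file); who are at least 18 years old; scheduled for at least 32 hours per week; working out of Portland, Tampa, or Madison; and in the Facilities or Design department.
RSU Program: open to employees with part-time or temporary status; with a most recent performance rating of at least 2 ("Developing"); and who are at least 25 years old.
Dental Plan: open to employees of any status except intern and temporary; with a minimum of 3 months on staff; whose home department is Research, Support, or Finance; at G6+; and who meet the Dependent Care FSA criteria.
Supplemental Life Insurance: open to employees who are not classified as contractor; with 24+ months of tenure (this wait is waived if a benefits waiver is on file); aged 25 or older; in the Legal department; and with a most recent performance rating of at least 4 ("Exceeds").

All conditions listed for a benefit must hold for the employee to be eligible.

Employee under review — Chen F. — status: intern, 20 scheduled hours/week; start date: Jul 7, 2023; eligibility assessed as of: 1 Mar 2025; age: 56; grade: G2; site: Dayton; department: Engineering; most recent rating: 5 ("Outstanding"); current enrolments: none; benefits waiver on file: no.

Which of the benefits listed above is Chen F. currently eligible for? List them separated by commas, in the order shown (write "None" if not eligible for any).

Dependent Care FSA

Service from Jul 7, 2023 to 1 Mar 2025: 603 days.
Dependent Care FSA — service 603 days ≥ 18 months (≈540 days) ✓; rating 5 ≥ 2 ✓; age 56 ≥ 25 ✓; grade G2 ≥ G2 ✓ → eligible.
Floating Holidays — status intern ✗ (requires seasonal) → not eligible.
Caregiver Leave — status intern ✗ (excluded) → not eligible.
Childcare Subsidy — no waiver, service 603 days ≥ 90 days ✓; age 56 ≥ 18 ✓; 20 hrs/wk < 32 ✗ → not eligible.
RSU Program — status intern ✗ (requires part-time or temporary) → not eligible.
Dental Plan — status intern ✗ (excluded) → not eligible.
Supplemental Life Insurance — status intern ✓ (not excluded); no waiver, service 603 days < 24 months (≈720 days) ✗ → not eligible.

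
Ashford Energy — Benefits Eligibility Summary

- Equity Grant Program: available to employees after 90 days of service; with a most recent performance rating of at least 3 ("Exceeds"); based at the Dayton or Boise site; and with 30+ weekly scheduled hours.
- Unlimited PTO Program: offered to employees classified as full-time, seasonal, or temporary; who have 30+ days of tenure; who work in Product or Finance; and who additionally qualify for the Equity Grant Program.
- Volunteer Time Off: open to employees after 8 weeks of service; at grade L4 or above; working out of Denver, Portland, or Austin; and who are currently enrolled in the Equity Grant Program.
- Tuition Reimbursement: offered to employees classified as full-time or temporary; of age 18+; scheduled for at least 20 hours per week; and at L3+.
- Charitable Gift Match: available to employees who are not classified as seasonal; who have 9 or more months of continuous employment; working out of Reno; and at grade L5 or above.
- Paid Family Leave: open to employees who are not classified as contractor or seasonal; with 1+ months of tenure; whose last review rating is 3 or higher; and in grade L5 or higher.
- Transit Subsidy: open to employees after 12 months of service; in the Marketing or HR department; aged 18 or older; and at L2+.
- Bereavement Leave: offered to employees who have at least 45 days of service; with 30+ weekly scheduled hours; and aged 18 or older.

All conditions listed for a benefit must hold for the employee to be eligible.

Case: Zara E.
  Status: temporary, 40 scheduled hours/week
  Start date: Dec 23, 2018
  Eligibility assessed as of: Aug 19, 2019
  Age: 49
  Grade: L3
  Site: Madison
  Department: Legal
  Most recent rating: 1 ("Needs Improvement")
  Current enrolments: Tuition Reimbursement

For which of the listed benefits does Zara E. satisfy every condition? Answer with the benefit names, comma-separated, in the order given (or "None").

Service from Dec 23, 2018 to Aug 19, 2019: 239 days.
Equity Grant Program — service 239 days ≥ 90 days ✓; rating 1 < 3 ✗ → not eligible.
Unlimited PTO Program — status temporary ✓; service 239 days ≥ 30 days ✓; dept Legal ✗ → not eligible.
Volunteer Time Off — service 239 days ≥ 8 weeks (≈56 days) ✓; grade L3 < L4 ✗ → not eligible.
Tuition Reimbursement — status temporary ✓; age 49 ≥ 18 ✓; 40 hrs/wk ≥ 20 ✓; grade L3 ≥ L3 ✓ → eligible.
Charitable Gift Match — status temporary ✓ (not excluded); service 239 days < 9 months (≈270 days) ✗ → not eligible.
Paid Family Leave — status temporary ✓ (not excluded); service 239 days ≥ 1 month (≈30 days) ✓; rating 1 < 3 ✗ → not eligible.
Transit Subsidy — service 239 days < 12 months (≈360 days) ✗ → not eligible.
Bereavement Leave — service 239 days ≥ 45 days ✓; 40 hrs/wk ≥ 30 ✓; age 49 ≥ 18 ✓ → eligible.

Tuition Reimbursement, Bereavement Leave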